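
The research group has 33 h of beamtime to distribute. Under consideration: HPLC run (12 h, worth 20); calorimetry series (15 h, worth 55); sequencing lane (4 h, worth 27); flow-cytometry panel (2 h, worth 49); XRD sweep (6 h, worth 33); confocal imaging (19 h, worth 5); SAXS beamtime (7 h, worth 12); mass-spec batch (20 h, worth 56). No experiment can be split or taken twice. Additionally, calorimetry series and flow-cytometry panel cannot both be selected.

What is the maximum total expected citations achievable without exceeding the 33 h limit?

165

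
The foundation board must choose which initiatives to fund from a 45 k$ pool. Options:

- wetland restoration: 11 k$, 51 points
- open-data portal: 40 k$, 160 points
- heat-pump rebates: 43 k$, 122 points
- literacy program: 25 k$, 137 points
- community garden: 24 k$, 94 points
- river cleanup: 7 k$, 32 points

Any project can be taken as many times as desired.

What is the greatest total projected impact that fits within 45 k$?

By projected impact per k$: literacy program 5.48, wetland restoration 4.64, river cleanup 4.57 lead.
The ratio ordering already packs tightly: wetland restoration + literacy program + river cleanup, 43 k$, 220.
The spare 2 k$ is too small for any remaining project, and no exchange beats 220.

220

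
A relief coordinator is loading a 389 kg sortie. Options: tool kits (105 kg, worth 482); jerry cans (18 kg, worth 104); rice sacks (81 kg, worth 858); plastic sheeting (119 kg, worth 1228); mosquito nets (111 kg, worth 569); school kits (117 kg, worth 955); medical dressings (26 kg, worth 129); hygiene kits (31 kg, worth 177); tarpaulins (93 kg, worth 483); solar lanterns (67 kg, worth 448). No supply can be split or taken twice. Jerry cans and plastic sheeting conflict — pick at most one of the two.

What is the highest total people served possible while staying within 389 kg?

3489

By people served per kg: rice sacks 10.59, plastic sheeting 10.32, school kits 8.16 lead.
Rice sacks + plastic sheeting + school kits + solar lanterns uses 384 of the 389 kg and totals 3489.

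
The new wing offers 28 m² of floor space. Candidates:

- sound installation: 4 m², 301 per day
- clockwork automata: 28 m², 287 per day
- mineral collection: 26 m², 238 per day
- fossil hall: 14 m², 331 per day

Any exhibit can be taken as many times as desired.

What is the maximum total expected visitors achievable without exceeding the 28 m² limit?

2107

Best packing: 7×sound installation — 28 m², 2107 total.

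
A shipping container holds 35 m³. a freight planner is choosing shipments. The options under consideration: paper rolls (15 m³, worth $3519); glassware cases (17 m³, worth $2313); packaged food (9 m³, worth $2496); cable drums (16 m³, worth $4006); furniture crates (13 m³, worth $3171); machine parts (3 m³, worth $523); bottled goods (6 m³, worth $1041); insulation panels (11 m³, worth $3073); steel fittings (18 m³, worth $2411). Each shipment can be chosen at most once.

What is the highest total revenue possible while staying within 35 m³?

Taking the top-ratio shipments first gives packaged food + furniture crates + insulation panels for 8740 (33 m³).
Dropping furniture crates frees 13 m³; slotting in paper rolls (15 m³) lifts the total to 9088 at 35 m³.
An exhaustive check of the 512 subsets confirms 9088.

9088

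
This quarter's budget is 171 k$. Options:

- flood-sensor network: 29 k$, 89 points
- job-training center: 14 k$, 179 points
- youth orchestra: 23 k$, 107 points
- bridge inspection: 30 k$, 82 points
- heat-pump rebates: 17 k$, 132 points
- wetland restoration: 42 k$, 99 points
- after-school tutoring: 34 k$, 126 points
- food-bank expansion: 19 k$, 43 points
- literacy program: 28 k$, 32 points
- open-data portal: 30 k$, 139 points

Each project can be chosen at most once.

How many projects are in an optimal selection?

7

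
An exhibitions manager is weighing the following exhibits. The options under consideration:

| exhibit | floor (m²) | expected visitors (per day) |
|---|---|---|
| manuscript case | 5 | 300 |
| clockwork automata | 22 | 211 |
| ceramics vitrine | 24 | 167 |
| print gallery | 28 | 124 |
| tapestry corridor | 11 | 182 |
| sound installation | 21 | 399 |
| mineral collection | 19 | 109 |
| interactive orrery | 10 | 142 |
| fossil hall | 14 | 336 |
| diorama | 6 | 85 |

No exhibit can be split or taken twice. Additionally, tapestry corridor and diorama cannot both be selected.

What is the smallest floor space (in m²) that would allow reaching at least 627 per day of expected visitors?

19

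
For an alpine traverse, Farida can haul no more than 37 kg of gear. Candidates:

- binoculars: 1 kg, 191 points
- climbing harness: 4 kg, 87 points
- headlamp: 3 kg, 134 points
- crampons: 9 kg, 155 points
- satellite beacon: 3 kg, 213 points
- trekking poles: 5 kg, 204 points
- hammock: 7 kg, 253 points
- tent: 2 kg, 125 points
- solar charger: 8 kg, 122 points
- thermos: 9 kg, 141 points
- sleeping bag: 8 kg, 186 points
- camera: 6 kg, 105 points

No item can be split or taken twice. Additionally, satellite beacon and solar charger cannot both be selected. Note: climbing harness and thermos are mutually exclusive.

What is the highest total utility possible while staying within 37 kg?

1411

Taking the top-ratio items first gives binoculars + climbing harness + headlamp + satellite beacon + trekking poles + hammock + tent + sleeping bag for 1393 (33 kg).
The 4 kg tied up in climbing harness is better spent on camera — total rises to 1411 (35 kg).
The spare 2 kg is too small for any remaining item, and no feasible exchange beats 1411.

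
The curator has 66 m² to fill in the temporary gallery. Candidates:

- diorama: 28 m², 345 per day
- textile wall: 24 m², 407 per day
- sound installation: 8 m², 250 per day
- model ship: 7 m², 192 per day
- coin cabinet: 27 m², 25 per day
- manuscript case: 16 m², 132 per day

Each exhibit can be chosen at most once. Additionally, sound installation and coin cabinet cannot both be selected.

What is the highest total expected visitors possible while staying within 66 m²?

1002

By expected visitors per m²: sound installation 31.25, model ship 27.43, textile wall 16.96, diorama 12.32 lead.
Greedy by ratio would take textile wall + sound installation + model ship + manuscript case: 55 m² used, total 981.
Replace model ship and manuscript case with diorama: the trade gains 21 net, giving 1002 at 60 m².
Every other selection either busts 66 m² or breaks a pairing rule or fails to beat 1002.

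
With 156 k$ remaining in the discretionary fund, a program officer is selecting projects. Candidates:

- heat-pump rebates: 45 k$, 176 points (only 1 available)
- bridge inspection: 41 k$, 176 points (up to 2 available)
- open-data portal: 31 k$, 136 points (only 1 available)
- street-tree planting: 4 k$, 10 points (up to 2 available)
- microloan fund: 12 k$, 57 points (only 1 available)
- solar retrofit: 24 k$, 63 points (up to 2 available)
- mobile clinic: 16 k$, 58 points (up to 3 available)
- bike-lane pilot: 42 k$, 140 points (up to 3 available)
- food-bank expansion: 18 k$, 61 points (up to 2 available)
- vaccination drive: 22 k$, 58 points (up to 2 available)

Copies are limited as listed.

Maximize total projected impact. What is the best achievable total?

643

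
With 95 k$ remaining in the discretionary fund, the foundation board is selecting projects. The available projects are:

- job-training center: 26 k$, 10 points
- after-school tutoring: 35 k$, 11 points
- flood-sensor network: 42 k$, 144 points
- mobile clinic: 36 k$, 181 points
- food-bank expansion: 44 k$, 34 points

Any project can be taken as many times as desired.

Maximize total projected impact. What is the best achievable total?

Ranking by ratio (projected impact/k$): mobile clinic 5.03, flood-sensor network 3.43, food-bank expansion 0.77.
The ratio ordering already packs tightly: 2×mobile clinic, 72 k$, 362.
That's the maximum — no swap from here does better than 362.

362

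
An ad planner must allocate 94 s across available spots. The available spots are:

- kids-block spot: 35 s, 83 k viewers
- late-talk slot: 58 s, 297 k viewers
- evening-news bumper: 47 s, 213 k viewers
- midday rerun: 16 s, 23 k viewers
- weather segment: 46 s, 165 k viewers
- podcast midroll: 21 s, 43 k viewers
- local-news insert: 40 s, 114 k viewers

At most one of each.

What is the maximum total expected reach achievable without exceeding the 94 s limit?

Best packing: kids-block spot + late-talk slot — 93 s, 380 total.

380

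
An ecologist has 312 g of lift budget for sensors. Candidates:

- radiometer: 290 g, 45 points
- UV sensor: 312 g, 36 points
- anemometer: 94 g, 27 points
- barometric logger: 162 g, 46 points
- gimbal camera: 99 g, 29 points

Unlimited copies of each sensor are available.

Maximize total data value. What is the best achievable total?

87

Best packing: 3×gimbal camera — 297 g, 87 total.
The spare 15 g is too small for any remaining sensor, and no exchange beats 87.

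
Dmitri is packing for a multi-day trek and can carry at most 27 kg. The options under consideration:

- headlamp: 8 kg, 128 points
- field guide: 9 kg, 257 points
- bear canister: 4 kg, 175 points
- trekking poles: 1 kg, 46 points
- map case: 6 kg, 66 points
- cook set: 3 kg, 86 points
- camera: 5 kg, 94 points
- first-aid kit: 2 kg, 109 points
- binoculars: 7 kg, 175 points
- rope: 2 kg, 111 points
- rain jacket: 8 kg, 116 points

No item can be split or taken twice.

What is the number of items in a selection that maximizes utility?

Optimal total is 913.
One optimal bundle: field guide + bear canister + cook set + first-aid kit + binoculars + rope (27 kg).
Every optimal selection uses 6 items.

6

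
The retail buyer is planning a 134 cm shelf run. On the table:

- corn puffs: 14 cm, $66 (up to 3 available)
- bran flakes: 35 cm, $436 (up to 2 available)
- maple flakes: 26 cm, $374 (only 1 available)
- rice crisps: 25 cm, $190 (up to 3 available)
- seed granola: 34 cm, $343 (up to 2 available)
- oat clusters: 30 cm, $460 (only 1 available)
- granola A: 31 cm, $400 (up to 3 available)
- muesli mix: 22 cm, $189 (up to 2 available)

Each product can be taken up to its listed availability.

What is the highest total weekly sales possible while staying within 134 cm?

1732

A density-first pass picks corn puffs + maple flakes + oat clusters + 2×granola A — 1700 at 132 cm.
Replace corn puffs and maple flakes and granola A with 2×bran flakes: the trade gains 32 net, giving 1732 at 131 cm.
That's the maximum — no swap from here does better than 1732.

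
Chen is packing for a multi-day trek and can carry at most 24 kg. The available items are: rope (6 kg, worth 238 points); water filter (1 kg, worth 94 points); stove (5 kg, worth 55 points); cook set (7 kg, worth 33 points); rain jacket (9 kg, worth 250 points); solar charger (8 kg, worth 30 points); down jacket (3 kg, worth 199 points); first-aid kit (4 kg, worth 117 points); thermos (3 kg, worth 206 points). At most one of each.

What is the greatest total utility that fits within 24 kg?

987

Filling by ratio: rope + water filter + stove + down jacket + first-aid kit + thermos for 909, with 2 kg left unused.
The 9 kg tied up in stove and first-aid kit is better spent on rain jacket — total rises to 987 (22 kg).
The closest alternative, rope + water filter + stove + down jacket + first-aid kit + thermos, reaches only 909.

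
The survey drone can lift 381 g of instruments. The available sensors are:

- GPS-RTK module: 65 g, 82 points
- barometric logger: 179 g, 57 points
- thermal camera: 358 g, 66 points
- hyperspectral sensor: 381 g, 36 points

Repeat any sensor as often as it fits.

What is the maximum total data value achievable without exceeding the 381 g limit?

Density check — GPS-RTK module 1.26, barometric logger 0.32, thermal camera 0.18 are the best per g.
Taking 5×GPS-RTK module: 325 g used, 410 in data value.
The spare 56 g is too small for any remaining sensor, and no exchange beats 410.

410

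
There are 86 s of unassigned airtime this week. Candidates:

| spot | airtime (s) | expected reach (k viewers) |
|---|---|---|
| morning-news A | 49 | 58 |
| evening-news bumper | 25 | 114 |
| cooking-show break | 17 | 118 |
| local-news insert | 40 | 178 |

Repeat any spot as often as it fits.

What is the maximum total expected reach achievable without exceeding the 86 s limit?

5×cooking-show break uses 85 of the 86 s and totals 590.

590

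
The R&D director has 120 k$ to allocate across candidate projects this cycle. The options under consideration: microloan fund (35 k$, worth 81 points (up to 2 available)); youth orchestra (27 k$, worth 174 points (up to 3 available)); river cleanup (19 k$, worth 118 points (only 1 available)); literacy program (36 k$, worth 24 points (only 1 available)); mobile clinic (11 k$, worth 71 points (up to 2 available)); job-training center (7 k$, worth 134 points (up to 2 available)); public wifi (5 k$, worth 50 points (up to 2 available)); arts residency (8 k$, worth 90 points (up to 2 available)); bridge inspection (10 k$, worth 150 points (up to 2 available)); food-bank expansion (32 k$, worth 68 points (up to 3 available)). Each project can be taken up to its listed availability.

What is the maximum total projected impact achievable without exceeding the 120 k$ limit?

1217

Greedy by ratio would take youth orchestra + 2×mobile clinic + 2×job-training center + 2×public wifi + 2×arts residency + 2×bridge inspection: 109 k$ used, total 1164.
Replace mobile clinic and public wifi with youth orchestra: the trade gains 53 net, giving 1217 at 120 k$.
That's the maximum — no swap from here does better than 1217.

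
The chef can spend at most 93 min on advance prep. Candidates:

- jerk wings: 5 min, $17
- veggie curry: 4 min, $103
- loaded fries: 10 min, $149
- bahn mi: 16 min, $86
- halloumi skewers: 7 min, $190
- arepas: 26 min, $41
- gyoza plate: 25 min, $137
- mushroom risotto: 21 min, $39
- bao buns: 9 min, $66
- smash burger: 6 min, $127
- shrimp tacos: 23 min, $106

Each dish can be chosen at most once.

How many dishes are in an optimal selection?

The maximum profit within 93 min is 898.
veggie curry + loaded fries + bahn mi + halloumi skewers + gyoza plate + smash burger + shrimp tacos hits 898 at 91 min.
Any selection reaching 898 contains exactly 7 dishes.

7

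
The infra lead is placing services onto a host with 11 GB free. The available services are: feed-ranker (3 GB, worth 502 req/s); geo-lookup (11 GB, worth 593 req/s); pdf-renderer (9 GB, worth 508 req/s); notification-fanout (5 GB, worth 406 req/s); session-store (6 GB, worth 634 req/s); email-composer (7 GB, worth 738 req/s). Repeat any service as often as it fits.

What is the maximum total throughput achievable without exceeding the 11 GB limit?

1506

Best packing: 3×feed-ranker — 9 GB, 1506 total.
The spare 2 GB is too small for any remaining service, and no exchange beats 1506.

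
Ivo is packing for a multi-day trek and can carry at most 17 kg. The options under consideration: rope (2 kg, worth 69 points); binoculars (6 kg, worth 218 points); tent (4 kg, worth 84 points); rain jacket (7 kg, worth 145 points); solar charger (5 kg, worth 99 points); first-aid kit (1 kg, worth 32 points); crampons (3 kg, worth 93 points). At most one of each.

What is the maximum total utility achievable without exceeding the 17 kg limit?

The ratio heuristic lands on rope + binoculars + tent + first-aid kit + crampons (496) but leaves 1 kg idle.
Dropping tent frees 4 kg; slotting in solar charger (5 kg) lifts the total to 511 at 17 kg.

511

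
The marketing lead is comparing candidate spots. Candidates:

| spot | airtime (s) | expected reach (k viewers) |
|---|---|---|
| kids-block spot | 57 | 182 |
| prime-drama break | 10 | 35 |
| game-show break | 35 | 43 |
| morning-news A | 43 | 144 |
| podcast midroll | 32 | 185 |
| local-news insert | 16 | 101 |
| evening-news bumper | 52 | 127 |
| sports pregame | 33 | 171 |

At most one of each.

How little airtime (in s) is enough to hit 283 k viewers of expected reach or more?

Need the lightest bundle worth ≥ 283.
podcast midroll + local-news insert reaches 286 using 48 s.
Any bundle with less than 48 s falls short of 283.

48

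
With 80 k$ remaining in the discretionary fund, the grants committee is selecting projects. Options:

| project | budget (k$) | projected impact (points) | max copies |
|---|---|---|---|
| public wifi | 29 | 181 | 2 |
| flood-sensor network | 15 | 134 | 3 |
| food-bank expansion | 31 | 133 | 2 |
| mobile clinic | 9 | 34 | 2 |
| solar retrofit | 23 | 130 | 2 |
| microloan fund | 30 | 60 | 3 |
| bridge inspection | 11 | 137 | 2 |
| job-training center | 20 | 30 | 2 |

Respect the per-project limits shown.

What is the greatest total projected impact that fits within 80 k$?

Best packing: 3×flood-sensor network + mobile clinic + 2×bridge inspection — 76 k$, 710 total.

710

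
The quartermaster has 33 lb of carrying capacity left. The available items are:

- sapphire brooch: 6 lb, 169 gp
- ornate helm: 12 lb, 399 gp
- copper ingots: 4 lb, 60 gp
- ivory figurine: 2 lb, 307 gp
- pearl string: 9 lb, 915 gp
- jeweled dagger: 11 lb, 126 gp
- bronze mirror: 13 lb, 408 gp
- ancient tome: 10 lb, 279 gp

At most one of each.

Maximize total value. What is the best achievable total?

Ranking by ratio (value/lb): ivory figurine 153.50, pearl string 101.67, ornate helm 33.25, bronze mirror 31.38.
Taking the top-ratio items first gives sapphire brooch + ornate helm + copper ingots + ivory figurine + pearl string for 1850 (33 lb).
The 10 lb tied up in sapphire brooch and copper ingots is better spent on ancient tome — total rises to 1900 (33 lb).
Every other selection either busts 33 lb or fails to beat 1900.

1900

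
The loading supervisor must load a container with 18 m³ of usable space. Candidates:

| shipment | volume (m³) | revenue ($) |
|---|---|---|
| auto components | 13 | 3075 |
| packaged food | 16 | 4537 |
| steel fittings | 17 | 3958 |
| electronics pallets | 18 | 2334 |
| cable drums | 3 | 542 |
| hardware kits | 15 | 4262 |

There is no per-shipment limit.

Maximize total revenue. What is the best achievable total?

Cable drums + hardware kits uses 18 of the 18 m³ and totals 4804.

4804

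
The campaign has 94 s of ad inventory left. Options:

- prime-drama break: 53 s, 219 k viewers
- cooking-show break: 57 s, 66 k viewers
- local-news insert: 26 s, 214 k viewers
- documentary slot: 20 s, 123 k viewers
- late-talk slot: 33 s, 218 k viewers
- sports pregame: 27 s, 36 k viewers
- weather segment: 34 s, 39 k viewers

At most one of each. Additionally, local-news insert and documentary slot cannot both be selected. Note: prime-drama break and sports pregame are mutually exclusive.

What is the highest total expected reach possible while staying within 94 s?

471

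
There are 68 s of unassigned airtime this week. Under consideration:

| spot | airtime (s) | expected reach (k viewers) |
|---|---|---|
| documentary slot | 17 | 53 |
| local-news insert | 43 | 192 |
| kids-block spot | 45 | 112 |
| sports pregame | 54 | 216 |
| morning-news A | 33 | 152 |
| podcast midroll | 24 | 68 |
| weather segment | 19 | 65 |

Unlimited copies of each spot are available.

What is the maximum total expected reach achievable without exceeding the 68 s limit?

304

By expected reach per s: morning-news A 4.61, local-news insert 4.47, sports pregame 4.00 lead.
The ratio ordering already packs tightly: 2×morning-news A, 66 s, 304.
No other feasible combination exceeds 304.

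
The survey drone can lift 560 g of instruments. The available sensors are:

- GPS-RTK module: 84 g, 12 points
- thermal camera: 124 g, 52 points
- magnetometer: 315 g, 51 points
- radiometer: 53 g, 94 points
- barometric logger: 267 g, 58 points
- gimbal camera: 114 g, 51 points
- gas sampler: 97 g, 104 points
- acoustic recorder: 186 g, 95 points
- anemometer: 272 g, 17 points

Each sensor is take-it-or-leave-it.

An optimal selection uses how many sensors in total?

5

Optimal total is 357.
GPS-RTK module + thermal camera + radiometer + gas sampler + acoustic recorder hits 357 at 544 g.
All optima have 5 sensors.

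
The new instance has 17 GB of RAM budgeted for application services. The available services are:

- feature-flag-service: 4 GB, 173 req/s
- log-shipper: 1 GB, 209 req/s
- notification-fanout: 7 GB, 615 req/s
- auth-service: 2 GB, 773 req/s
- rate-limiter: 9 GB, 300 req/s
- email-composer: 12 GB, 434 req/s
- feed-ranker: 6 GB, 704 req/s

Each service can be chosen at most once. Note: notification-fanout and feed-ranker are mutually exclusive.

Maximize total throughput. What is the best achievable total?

Best packing: feature-flag-service + log-shipper + auth-service + feed-ranker — 13 GB, 1859 total.
Runner-up auth-service + rate-limiter + feed-ranker tops out at 1777.

1859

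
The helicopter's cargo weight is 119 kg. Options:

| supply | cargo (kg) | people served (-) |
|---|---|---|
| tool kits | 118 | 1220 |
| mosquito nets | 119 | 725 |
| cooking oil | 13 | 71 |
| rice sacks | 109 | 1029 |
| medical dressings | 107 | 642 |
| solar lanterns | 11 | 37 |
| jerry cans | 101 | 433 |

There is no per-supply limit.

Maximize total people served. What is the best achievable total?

1220

Best packing: tool kits — 118 kg, 1220 total.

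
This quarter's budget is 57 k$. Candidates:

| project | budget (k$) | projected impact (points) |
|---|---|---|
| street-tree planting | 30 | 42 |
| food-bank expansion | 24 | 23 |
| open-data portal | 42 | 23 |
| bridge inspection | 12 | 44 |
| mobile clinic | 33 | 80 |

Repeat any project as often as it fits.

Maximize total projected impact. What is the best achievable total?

176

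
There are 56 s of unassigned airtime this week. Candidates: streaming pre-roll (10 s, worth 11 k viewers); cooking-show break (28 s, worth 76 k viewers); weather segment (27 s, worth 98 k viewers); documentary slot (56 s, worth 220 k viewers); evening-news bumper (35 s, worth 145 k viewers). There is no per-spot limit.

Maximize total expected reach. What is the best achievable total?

220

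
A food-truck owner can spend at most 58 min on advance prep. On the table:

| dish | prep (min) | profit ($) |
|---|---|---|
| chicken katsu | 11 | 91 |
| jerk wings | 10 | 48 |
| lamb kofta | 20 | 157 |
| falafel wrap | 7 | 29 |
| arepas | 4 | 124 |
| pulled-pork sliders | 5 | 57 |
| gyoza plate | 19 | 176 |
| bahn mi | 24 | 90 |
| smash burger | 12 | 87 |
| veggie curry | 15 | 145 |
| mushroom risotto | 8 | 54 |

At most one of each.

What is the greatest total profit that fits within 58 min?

Ranking by ratio (profit/min): arepas 31.00, pulled-pork sliders 11.40, veggie curry 9.67.
A density-first pass picks chicken katsu + arepas + pulled-pork sliders + gyoza plate + veggie curry — 593 at 54 min.
The 16 min tied up in chicken katsu and pulled-pork sliders is better spent on lamb kofta — total rises to 602 (58 min).

602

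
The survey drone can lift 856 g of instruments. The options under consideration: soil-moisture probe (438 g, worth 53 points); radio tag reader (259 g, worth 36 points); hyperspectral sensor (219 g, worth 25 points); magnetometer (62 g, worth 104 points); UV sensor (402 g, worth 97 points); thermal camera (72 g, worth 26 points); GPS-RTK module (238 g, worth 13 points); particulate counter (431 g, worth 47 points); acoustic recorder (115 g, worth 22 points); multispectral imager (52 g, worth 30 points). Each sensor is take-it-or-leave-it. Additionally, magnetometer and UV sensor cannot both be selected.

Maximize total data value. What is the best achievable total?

243

Ranking by ratio (data value/g): magnetometer 1.68, multispectral imager 0.58, thermal camera 0.36, UV sensor 0.24.
Radio tag reader + hyperspectral sensor + magnetometer + thermal camera + acoustic recorder + multispectral imager uses 779 of the 856 g and totals 243.
An exhaustive check of the 1024 subsets confirms 243.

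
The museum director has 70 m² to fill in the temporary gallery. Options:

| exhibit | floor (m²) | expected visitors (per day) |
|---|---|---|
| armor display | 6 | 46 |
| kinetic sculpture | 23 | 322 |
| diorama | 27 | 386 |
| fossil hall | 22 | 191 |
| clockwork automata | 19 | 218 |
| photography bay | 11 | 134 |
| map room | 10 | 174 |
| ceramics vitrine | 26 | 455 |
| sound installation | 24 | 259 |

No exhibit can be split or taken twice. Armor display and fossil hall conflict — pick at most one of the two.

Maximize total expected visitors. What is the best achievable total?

Taking the top-ratio exhibits first gives armor display + diorama + map room + ceramics vitrine for 1061 (69 m²).
The 33 m² tied up in armor display and diorama is better spent on kinetic sculpture + photography bay — total rises to 1085 (70 m²).
Runner-up armor display + diorama + map room + ceramics vitrine tops out at 1061.

1085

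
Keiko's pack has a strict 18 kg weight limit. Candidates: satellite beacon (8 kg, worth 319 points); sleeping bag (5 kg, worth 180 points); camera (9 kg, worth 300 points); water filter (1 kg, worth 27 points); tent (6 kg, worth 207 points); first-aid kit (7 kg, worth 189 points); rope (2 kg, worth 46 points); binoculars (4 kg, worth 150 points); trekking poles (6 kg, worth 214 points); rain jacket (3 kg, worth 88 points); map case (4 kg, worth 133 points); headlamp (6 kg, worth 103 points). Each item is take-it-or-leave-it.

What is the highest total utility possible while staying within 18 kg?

683

Greedy by ratio would take satellite beacon + sleeping bag + water filter + binoculars: 18 kg used, total 676.
Replace sleeping bag and water filter with trekking poles: the trade gains 7 net, giving 683 at 18 kg.
Every other selection either busts 18 kg or fails to beat 683.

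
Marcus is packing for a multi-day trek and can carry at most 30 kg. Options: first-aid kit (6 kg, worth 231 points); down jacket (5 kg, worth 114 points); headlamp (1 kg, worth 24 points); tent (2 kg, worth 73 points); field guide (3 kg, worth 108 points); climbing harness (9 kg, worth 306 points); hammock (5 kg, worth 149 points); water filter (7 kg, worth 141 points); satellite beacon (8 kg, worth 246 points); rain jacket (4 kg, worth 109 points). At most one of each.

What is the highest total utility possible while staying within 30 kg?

A density-first pass picks first-aid kit + headlamp + tent + field guide + climbing harness + satellite beacon — 988 at 29 kg.
The 4 kg tied up in headlamp and field guide is better spent on hammock — total rises to 1005 (30 kg).
Every other selection either busts 30 kg or fails to beat 1005.

1005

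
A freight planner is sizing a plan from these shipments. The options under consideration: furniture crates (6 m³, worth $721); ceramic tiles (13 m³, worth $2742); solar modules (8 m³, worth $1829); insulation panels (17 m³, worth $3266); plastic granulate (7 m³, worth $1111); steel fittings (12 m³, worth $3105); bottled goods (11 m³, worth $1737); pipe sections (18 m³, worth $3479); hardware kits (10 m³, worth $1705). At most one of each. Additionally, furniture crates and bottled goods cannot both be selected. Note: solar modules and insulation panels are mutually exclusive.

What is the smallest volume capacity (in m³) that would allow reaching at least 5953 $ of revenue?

27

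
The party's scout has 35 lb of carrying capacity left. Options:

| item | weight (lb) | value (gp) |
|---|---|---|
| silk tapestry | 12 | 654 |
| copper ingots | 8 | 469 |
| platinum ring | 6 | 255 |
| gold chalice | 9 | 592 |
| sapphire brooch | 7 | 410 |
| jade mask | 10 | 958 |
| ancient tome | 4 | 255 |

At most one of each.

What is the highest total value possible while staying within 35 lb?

The ratio heuristic lands on copper ingots + gold chalice + jade mask + ancient tome (2274) but leaves 4 lb idle.
Replace copper ingots with silk tapestry: the trade gains 185 net, giving 2459 at 35 lb.

2459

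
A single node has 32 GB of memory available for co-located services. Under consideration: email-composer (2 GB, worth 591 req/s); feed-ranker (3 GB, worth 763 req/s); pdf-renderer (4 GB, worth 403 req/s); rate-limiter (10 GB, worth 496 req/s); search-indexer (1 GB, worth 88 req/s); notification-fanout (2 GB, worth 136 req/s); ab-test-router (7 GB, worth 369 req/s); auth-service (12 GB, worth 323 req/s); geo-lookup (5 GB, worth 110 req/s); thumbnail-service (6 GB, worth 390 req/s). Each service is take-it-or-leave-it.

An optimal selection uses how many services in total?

6

Optimal total is 3012.
For example email-composer + feed-ranker + pdf-renderer + rate-limiter + ab-test-router + thumbnail-service achieves it, using 32 GB.
Every optimal selection uses 6 services.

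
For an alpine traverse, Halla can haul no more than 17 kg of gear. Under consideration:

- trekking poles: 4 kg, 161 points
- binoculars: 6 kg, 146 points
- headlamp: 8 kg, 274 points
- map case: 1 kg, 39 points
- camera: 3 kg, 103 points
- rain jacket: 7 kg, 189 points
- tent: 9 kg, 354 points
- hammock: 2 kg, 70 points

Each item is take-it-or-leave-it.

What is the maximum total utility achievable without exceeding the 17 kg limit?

657

Taking the top-ratio items first gives trekking poles + map case + tent + hammock for 624 (16 kg).
Replace hammock with camera: the trade gains 33 net, giving 657 at 17 kg.
An exhaustive check of the 256 subsets confirms 657.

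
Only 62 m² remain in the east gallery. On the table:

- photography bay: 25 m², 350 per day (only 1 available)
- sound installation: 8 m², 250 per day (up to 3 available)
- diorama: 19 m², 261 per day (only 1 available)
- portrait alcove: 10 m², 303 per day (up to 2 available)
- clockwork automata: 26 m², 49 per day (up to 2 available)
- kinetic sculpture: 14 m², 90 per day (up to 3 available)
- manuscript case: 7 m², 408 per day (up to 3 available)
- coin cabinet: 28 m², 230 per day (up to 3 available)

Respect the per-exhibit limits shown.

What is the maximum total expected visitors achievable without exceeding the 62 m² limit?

By expected visitors per m²: manuscript case 58.29, sound installation 31.25, portrait alcove 30.30, photography bay 14.00 lead.
Taking the top-ratio exhibits first gives 3×sound installation + portrait alcove + 3×manuscript case for 2277 (55 m²).
The 8 m² tied up in sound installation is better spent on portrait alcove — total rises to 2330 (57 m²).
That's the maximum — no swap from here does better than 2330.

2330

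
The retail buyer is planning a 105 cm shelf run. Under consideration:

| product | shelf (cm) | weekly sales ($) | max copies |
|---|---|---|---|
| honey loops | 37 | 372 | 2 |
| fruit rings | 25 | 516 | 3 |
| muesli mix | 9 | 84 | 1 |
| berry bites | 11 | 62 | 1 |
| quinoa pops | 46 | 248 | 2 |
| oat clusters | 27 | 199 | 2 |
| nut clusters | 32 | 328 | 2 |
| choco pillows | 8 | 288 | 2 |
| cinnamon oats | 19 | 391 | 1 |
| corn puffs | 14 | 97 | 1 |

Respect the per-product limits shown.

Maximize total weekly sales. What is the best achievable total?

Filling by ratio: 3×fruit rings + muesli mix + 2×choco pillows for 2208, with 5 cm left unused.
Replace muesli mix and choco pillows with cinnamon oats: the trade gains 19 net, giving 2227 at 102 cm.
That's the maximum — no swap from here does better than 2227.

2227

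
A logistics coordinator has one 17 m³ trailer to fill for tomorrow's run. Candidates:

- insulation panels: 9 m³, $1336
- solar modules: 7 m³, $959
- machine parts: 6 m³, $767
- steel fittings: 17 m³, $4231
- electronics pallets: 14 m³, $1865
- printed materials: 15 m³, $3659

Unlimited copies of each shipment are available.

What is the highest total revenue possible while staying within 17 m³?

The ratio ordering already packs tightly: steel fittings, 17 m³, 4231.
Every other selection either busts 17 m³ or fails to beat 4231.

4231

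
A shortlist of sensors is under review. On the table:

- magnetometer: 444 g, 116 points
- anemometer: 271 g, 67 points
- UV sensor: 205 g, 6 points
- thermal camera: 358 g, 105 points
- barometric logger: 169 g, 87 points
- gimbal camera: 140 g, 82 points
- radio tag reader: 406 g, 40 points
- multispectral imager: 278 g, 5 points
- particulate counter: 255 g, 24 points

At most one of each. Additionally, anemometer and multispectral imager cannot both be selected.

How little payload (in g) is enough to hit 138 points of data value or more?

309

Look for the lowest-payload combination reaching 138.
barometric logger + gimbal camera reaches 169 using 309 g.
Below 309 g the best achievable stays under 138.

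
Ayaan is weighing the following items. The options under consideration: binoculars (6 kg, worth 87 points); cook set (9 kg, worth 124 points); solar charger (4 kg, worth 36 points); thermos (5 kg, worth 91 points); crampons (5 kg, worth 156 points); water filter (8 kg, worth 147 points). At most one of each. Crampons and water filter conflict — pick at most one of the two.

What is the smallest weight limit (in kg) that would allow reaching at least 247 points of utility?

Need the lightest bundle worth ≥ 247.
Taking thermos + crampons gives 247 (≥ 247) for 10 kg.
Any bundle with less than 10 kg falls short of 247.

10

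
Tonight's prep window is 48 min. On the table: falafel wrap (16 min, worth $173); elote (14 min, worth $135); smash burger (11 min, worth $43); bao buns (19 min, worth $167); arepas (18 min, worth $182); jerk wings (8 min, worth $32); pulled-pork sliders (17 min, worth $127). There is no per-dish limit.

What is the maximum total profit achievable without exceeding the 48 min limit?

519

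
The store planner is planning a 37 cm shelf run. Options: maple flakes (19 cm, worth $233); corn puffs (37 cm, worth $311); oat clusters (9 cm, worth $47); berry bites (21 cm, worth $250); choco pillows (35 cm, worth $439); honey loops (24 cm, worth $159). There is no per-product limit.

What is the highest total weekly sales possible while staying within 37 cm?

439

Choco pillows uses 35 of the 37 cm and totals 439.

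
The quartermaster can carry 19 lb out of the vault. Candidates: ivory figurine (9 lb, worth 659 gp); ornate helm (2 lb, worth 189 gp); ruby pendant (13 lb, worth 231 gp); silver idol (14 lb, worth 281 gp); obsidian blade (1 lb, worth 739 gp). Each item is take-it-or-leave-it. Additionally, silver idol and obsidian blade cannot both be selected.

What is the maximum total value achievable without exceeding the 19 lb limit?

1587

The ratio ordering already packs tightly: ivory figurine + ornate helm + obsidian blade, 12 lb, 1587.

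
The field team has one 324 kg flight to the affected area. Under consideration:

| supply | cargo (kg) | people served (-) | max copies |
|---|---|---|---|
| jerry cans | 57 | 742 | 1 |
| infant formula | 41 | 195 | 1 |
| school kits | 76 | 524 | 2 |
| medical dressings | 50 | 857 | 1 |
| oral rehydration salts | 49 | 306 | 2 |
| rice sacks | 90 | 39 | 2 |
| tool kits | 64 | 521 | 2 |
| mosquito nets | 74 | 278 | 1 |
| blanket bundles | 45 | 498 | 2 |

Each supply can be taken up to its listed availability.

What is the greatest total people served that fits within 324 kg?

3425

Taking the top-ratio supplies first gives jerry cans + medical dressings + oral rehydration salts + tool kits + 2×blanket bundles for 3422 (310 kg).
The 64 kg tied up in tool kits is better spent on school kits — total rises to 3425 (322 kg).
That's the maximum — no swap from here does better than 3425.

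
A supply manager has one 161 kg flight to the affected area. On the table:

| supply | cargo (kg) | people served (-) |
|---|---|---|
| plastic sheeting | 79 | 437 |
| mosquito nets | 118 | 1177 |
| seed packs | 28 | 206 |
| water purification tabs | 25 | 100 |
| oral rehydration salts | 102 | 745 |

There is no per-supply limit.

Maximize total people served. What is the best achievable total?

1383

Best packing: mosquito nets + seed packs — 146 kg, 1383 total.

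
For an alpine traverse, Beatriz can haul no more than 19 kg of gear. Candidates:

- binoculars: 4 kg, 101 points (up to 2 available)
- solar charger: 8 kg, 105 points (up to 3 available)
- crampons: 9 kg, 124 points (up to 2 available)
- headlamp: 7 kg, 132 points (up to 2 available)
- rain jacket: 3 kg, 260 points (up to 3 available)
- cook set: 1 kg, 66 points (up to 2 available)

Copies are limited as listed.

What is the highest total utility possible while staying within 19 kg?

1114

Taking 2×binoculars + 3×rain jacket + 2×cook set: 19 kg used, 1114 in utility.
Every other selection either busts 19 kg or exceeds an availability limit or fails to beat 1114.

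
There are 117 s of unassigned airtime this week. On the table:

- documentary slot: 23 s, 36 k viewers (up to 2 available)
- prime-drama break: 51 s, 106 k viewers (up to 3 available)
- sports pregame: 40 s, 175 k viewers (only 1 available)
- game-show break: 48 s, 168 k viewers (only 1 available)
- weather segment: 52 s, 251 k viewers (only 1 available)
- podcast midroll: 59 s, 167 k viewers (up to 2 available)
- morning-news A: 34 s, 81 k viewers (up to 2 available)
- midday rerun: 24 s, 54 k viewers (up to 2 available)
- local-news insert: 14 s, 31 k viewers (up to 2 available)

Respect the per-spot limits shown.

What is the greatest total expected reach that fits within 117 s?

480

Taking sports pregame + weather segment + midday rerun: 116 s used, 480 in expected reach.
Every other selection either busts 117 s or exceeds an availability limit or fails to beat 480.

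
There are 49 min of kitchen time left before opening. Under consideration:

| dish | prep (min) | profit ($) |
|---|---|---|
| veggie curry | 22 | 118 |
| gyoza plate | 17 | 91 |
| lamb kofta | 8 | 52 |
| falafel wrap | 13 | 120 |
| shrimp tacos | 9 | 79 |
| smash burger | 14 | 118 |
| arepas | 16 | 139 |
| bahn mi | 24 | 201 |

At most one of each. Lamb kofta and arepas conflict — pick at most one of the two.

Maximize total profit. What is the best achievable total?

Shrimp tacos + arepas + bahn mi uses 49 of the 49 min and totals 419.
The closest alternative, falafel wrap + shrimp tacos + bahn mi, reaches only 400.

419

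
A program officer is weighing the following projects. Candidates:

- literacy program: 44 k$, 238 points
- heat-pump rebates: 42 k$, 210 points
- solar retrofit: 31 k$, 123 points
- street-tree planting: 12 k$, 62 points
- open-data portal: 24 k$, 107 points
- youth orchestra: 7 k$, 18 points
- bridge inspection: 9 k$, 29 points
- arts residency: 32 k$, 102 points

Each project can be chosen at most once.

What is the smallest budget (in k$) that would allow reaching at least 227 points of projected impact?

44

Need the lightest bundle worth ≥ 227.
Taking literacy program gives 238 (≥ 227) for 44 k$.
Below 44 k$ the best achievable stays under 227.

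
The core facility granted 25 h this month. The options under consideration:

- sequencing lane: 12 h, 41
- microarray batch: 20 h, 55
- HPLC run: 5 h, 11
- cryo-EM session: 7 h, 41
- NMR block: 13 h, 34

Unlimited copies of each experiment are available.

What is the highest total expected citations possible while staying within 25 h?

123

Density check — cryo-EM session 5.86, sequencing lane 3.42, microarray batch 2.75, NMR block 2.62 are the best per h.
Best packing: 3×cryo-EM session — 21 h, 123 total.
That's the maximum — no swap from here does better than 123.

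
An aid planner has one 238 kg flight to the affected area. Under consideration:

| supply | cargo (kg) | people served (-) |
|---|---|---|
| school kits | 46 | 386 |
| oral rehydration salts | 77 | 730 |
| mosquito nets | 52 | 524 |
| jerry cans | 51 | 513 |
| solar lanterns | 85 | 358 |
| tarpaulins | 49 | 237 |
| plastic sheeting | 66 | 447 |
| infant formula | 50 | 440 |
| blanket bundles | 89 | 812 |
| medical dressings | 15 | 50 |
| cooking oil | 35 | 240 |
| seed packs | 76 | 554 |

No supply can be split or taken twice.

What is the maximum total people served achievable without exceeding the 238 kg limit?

Filling by ratio: oral rehydration salts + mosquito nets + jerry cans + infant formula for 2207, with 8 kg left unused.
Dropping oral rehydration salts and infant formula frees 127 kg; slotting in school kits + blanket bundles (135 kg) lifts the total to 2235 at 238 kg.
The closest alternative, oral rehydration salts + mosquito nets + jerry cans + infant formula, reaches only 2207.

2235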